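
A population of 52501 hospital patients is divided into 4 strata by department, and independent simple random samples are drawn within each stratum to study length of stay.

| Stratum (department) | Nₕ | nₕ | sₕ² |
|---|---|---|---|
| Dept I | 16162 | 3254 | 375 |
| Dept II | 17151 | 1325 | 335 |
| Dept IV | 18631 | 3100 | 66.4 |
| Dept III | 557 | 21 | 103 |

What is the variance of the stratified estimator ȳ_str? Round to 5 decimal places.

Var(ȳ_str) = Σₕ Wₕ²(1 − fₕ)sₕ²/nₕ with Wₕ = Nₕ/N, N = 52501.
Dept I: Wₕ = 0.30784176; term = 0.30784176²·(1 − 0.20133647)·375/3254 = 0.0087223323.
Dept II: Wₕ = 0.32667949; term = 0.32667949²·(1 − 0.07725497)·335/1325 = 0.024897422.
Dept IV: Wₕ = 0.35486943; term = 0.35486943²·(1 − 0.16638935)·66.4/3100 = 0.0022485721.
Dept III: Wₕ = 0.01060932; term = 0.01060932²·(1 − 0.03770197)·103/21 = 5.3125467 × 10^-4.
Sum = 0.036399581.

0.03640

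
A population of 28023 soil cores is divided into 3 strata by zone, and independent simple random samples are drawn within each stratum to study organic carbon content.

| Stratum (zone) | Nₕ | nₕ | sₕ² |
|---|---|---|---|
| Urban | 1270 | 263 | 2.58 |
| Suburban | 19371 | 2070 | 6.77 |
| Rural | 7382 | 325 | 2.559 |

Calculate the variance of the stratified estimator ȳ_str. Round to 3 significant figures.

Var(ȳ_str) = Σₕ Wₕ²(1 − fₕ)sₕ²/nₕ with Wₕ = Nₕ/N, N = 28023.
Urban: Wₕ = 0.04531992; term = 0.04531992²·(1 − 0.20708661)·2.58/263 = 1.5975994 × 10^-5.
Suburban: Wₕ = 0.69125361; term = 0.69125361²·(1 − 0.10686077)·6.77/2070 = 0.001395765.
Rural: Wₕ = 0.26342647; term = 0.26342647²·(1 − 0.04402601)·2.559/325 = 5.2233825 × 10^-4.
Sum = 0.0019340792.

0.00193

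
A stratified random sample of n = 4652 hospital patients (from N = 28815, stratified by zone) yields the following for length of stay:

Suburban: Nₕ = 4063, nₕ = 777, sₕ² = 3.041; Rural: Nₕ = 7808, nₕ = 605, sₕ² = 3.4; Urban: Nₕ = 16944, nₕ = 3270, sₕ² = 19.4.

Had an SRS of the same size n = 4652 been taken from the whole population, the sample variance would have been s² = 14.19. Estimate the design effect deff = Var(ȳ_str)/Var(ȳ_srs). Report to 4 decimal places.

Var(ȳ_str) = Σ Wₕ²(1−fₕ)sₕ²/nₕ with Wₕ = Nₕ/28815:
  Suburban: (4063/28815)²·(1−777/4063)·3.041/777 = 6.2932145 × 10^-5
  Rural: (7808/28815)²·(1−605/7808)·3.4/605 = 3.8066199 × 10^-4
  Urban: (16944/28815)²·(1−3270/16944)·19.4/3270 = 0.0016554964
  → Var(ȳ_str) = 0.0020990905.
Var(ȳ_srs) = (1 − 4652/28815)·14.19/4652 = 0.0025578491.
deff = 0.0020990905 / 0.0025578491 = 0.8206.

0.8206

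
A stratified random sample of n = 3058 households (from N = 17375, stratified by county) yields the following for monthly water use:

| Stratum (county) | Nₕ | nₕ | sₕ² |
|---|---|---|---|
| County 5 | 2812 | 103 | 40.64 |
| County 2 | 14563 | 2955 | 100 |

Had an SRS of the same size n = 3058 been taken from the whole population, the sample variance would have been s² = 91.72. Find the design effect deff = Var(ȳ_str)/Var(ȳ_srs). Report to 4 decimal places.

1.1696

Var(ȳ_str) = Σ Wₕ²(1−fₕ)sₕ²/nₕ with Wₕ = Nₕ/17375:
  County 5: (2812/17375)²·(1−103/2812)·40.64/103 = 0.009956144
  County 2: (14563/17375)²·(1−2955/14563)·100/2955 = 0.018949648
  → Var(ȳ_str) = 0.028905792.
Var(ȳ_srs) = (1 − 3058/17375)·91.72/3058 = 0.024714611.
deff = 0.028905792 / 0.024714611 = 1.1696.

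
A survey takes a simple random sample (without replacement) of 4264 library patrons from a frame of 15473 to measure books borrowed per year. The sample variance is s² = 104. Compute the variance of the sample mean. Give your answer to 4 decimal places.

Under SRS without replacement, Var(ȳ) = (1 − f)·s²/n with f = n/N = 4264/15473 = 0.27557681.
Var(ȳ) = (1 − 0.27557681)·104/4264 = 0.72442319·0.024390244 = 0.017668858.

0.0177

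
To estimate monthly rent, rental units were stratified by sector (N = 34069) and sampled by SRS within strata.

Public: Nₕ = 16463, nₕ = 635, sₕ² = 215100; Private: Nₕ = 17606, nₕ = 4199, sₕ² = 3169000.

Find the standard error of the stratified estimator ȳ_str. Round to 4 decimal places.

Var(ȳ_str) = Σₕ Wₕ²(1 − fₕ)sₕ²/nₕ with Wₕ = Nₕ/N, N = 34069.
Public: Wₕ = 0.48322522; term = 0.48322522²·(1 − 0.03857134)·215100/635 = 76.047148.
Private: Wₕ = 0.51677478; term = 0.51677478²·(1 − 0.23849824)·3169000/4199 = 153.47933.
Sum = 229.52648.
SE = √(229.52648) = 15.1501.

15.1501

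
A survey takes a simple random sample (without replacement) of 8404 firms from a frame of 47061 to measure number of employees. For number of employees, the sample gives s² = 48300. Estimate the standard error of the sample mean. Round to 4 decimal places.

2.1728

Under SRS without replacement, Var(ȳ) = (1 − f)·s²/n with f = n/N = 8404/47061 = 0.17857674.
Var(ȳ) = (1 − 0.17857674)·48300/8404 = 0.82142326·5.7472632 = 4.7209357.
SE(ȳ) = √(4.7209357) = 2.1728.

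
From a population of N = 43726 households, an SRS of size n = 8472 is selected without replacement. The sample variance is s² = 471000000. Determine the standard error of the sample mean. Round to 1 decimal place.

Under SRS without replacement, Var(ȳ) = (1 − f)·s²/n with f = n/N = 8472/43726 = 0.19375200.
Var(ȳ) = (1 − 0.19375200)·471000000/8472 = 0.80624800·55594.901 = 44823.278.
SE(ȳ) = √(44823.278) = 211.7.

211.7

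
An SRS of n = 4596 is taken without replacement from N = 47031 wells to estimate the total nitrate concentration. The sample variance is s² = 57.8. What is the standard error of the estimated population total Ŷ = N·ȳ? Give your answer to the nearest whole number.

5010

Var(Ŷ) = N²·Var(ȳ) = N²·(1 − n/N)·s²/n.
f = 4596/47031 = 0.09772278; Var(ȳ) = 0.90227722·57.8/4596 = 0.011347177.
Var(Ŷ) = 47031² · 0.011347177 = 2.5098991 × 10^7.
SE(Ŷ) = √(2.5098991 × 10^7) = 5010.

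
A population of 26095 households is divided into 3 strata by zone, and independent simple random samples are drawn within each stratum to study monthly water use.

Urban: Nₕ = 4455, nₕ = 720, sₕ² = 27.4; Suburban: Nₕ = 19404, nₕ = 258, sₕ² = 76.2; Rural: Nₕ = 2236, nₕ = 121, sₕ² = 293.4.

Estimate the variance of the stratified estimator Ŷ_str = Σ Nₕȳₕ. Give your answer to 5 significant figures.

Var(Ŷ_str) = Σₕ Nₕ²(1 − fₕ)sₕ²/nₕ.
Urban: 4455²·(1 − 720/4455)·27.4/720 = 633222.56.
Suburban: 19404²·(1 − 258/19404)·76.2/258 = 1.0972475 × 10^8.
Rural: 2236²·(1 − 121/2236)·293.4/121 = 1.1467187 × 10^7.
Sum = 1.2182516 × 10^8.

1.2183 × 10^8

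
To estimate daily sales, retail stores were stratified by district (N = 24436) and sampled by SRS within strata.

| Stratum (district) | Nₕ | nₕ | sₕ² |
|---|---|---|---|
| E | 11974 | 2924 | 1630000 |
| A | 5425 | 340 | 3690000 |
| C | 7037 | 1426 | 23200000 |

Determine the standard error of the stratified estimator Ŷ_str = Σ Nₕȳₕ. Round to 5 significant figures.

1.0011 × 10^6

Var(Ŷ_str) = Σₕ Nₕ²(1 − fₕ)sₕ²/nₕ.
E: 11974²·(1 − 2924/11974)·1630000/2924 = 6.0408502 × 10^10.
A: 5425²·(1 − 340/5425)·3690000/340 = 2.9939059 × 10^11.
C: 7037²·(1 − 1426/7037)·23200000/1426 = 6.4238631 × 10^11.
Sum = 1.0021854 × 10^12.
SE = √(1.0021854 × 10^12) = 1.0011 × 10^6.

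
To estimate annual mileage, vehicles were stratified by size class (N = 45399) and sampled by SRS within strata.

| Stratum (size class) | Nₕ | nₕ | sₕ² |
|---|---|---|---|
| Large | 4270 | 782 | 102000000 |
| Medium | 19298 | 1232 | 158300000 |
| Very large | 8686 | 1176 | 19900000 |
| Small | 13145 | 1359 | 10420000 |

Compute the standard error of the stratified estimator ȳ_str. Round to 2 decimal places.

154.24

Var(ȳ_str) = Σₕ Wₕ²(1 − fₕ)sₕ²/nₕ with Wₕ = Nₕ/N, N = 45399.
Large: Wₕ = 0.09405494; term = 0.09405494²·(1 − 0.18313817)·102000000/782 = 942.55173.
Medium: Wₕ = 0.42507544; term = 0.42507544²·(1 − 0.06384081)·158300000/1232 = 21734.614.
Very large: Wₕ = 0.19132580; term = 0.19132580²·(1 − 0.13539028)·19900000/1176 = 535.56593.
Small: Wₕ = 0.28954382; term = 0.28954382²·(1 − 0.10338532)·10420000/1359 = 576.34525.
Sum = 23789.077.
SE = √(23789.077) = 154.24.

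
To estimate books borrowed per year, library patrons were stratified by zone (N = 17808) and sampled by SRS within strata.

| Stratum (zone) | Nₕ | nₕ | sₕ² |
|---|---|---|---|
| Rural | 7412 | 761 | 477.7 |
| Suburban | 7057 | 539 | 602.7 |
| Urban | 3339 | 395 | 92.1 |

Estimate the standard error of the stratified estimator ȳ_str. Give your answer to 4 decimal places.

Var(ȳ_str) = Σₕ Wₕ²(1 − fₕ)sₕ²/nₕ with Wₕ = Nₕ/N, N = 17808.
Rural: Wₕ = 0.41621743; term = 0.41621743²·(1 − 0.10267134)·477.7/761 = 0.097580412.
Suburban: Wₕ = 0.39628257; term = 0.39628257²·(1 − 0.07637806)·602.7/539 = 0.16218721.
Urban: Wₕ = 0.18750000; term = 0.18750000²·(1 − 0.11829889)·92.1/395 = 0.0072274728.
Sum = 0.26699509.
SE = √(0.26699509) = 0.5167.

0.5167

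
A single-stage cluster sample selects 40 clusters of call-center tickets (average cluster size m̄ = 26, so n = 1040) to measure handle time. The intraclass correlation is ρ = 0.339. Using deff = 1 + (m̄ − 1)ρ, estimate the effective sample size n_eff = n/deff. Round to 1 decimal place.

deff = 1 + (26 − 1)·0.339 = 1 + 8.475 = 9.475.
n_eff = 1040 / 9.475 = 109.8.

109.8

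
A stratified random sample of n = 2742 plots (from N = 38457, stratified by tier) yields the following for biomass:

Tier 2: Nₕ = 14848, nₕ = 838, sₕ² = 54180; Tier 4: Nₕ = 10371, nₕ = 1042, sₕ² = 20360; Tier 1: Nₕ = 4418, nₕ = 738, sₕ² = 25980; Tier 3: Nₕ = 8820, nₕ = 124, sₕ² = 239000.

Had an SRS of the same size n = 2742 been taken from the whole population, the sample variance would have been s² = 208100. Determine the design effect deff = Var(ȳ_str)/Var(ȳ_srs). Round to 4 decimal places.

Var(ȳ_str) = Σ Wₕ²(1−fₕ)sₕ²/nₕ with Wₕ = Nₕ/38457:
  Tier 2: (14848/38457)²·(1−838/14848)·54180/838 = 9.093902
  Tier 4: (10371/38457)²·(1−1042/10371)·20360/1042 = 1.2782476
  Tier 1: (4418/38457)²·(1−738/4418)·25980/738 = 0.38699514
  Tier 3: (8820/38457)²·(1−124/8820)·239000/124 = 99.957072
  → Var(ȳ_str) = 110.71622.
Var(ȳ_srs) = (1 − 2742/38457)·208100/2742 = 70.48227.
deff = 110.71622 / 70.48227 = 1.5708.

1.5708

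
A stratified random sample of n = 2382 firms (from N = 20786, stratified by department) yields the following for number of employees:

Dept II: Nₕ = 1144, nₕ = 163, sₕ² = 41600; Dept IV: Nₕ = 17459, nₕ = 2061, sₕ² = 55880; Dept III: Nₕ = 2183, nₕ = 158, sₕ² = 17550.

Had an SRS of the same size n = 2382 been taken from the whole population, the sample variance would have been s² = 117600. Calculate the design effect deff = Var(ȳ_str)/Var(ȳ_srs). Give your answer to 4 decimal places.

0.4271

Var(ȳ_str) = Σ Wₕ²(1−fₕ)sₕ²/nₕ with Wₕ = Nₕ/20786:
  Dept II: (1144/20786)²·(1−163/1144)·41600/163 = 0.66291663
  Dept IV: (17459/20786)²·(1−2061/17459)·55880/2061 = 16.8702
  Dept III: (2183/20786)²·(1−158/2183)·17550/158 = 1.1364673
  → Var(ȳ_str) = 18.669584.
Var(ȳ_srs) = (1 − 2382/20786)·117600/2382 = 43.712623.
deff = 18.669584 / 43.712623 = 0.4271.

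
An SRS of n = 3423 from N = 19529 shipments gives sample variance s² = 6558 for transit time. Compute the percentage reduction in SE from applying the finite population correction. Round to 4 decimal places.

9.1858

f = n/N = 3423/19529 = 0.17527779.
SE_no-fpc = √(s²/n) = 1.3841471; SE_fpc = √((1−f)s²/n) = 1.2570024.
Ratio = √(1−f) = 0.90814217. Reduction = 100·(1 − 0.90814217) = 9.1858%.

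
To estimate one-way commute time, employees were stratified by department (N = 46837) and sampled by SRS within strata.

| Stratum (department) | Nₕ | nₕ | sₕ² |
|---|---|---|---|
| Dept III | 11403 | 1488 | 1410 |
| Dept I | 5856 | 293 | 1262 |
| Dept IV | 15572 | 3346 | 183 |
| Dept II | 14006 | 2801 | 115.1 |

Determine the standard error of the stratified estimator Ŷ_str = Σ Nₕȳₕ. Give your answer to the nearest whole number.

Var(Ŷ_str) = Σₕ Nₕ²(1 − fₕ)sₕ²/nₕ.
Dept III: 11403²·(1 − 1488/11403)·1410/1488 = 1.0713417 × 10^8.
Dept I: 5856²·(1 − 293/5856)·1262/293 = 1.4031428 × 10^8.
Dept IV: 15572²·(1 − 3346/15572)·183/3346 = 1.0412474 × 10^7.
Dept II: 14006²·(1 − 2801/14006)·115.1/2801 = 6.4489379 × 10^6.
Sum = 2.6430986 × 10^8.
SE = √(2.6430986 × 10^8) = 16258.

16258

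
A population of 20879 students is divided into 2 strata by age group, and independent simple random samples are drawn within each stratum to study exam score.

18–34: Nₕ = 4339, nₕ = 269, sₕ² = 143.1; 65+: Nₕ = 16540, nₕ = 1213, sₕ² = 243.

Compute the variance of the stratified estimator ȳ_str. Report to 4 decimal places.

0.1380

Var(ȳ_str) = Σₕ Wₕ²(1 − fₕ)sₕ²/nₕ with Wₕ = Nₕ/N, N = 20879.
18–34: Wₕ = 0.20781647; term = 0.20781647²·(1 − 0.06199585)·143.1/269 = 0.021550236.
65+: Wₕ = 0.79218353; term = 0.79218353²·(1 − 0.07333736)·243/1213 = 0.11649807.
Sum = 0.13804831.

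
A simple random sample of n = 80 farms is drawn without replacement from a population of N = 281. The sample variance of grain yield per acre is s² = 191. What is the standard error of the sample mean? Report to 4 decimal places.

1.3068

Under SRS without replacement, Var(ȳ) = (1 − f)·s²/n with f = n/N = 80/281 = 0.28469751.
Var(ȳ) = (1 − 0.28469751)·191/80 = 0.71530249·2.3875 = 1.7077847.
SE(ȳ) = √(1.7077847) = 1.3068.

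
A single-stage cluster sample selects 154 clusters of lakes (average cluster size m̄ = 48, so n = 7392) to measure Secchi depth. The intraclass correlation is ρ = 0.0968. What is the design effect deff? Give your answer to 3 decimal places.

5.550

deff = 1 + (48 − 1)·0.0968 = 1 + 4.5496 = 5.5496.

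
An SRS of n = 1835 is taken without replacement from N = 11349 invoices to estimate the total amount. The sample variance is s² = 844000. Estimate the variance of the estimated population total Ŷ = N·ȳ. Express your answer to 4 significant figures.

Var(Ŷ) = N²·Var(ȳ) = N²·(1 − n/N)·s²/n.
f = 1835/11349 = 0.16168825; Var(ȳ) = 0.83831175·844000/1835 = 385.57772.
Var(Ŷ) = 11349² · 385.57772 = 4.9662334 × 10^10.

4.966 × 10^10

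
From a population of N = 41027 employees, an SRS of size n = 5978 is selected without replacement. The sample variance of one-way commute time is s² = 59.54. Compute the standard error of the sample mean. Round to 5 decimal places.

0.09224

Under SRS without replacement, Var(ȳ) = (1 − f)·s²/n with f = n/N = 5978/41027 = 0.14570892.
Var(ȳ) = (1 − 0.14570892)·59.54/5978 = 0.85429108·0.0099598528 = 0.0085086134.
SE(ȳ) = √(0.0085086134) = 0.09224.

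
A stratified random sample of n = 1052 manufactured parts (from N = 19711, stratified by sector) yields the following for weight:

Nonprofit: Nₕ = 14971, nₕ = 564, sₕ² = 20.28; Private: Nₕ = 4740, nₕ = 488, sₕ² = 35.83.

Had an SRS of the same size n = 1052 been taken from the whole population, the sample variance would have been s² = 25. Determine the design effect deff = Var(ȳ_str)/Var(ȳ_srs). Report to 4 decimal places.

1.0567

Var(ȳ_str) = Σ Wₕ²(1−fₕ)sₕ²/nₕ with Wₕ = Nₕ/19711:
  Nonprofit: (14971/19711)²·(1−564/14971)·20.28/564 = 0.019961625
  Private: (4740/19711)²·(1−488/4740)·35.83/488 = 0.0038087395
  → Var(ȳ_str) = 0.023770365.
Var(ȳ_srs) = (1 − 1052/19711)·25/1052 = 0.022495931.
deff = 0.023770365 / 0.022495931 = 1.0567.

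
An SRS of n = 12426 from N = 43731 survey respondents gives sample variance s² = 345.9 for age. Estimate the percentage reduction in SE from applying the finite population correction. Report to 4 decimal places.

15.3919

f = n/N = 12426/43731 = 0.28414626.
SE_no-fpc = √(s²/n) = 0.16684362; SE_fpc = √((1−f)s²/n) = 0.14116328.
Ratio = √(1−f) = 0.84608140. Reduction = 100·(1 − 0.84608140) = 15.3919%.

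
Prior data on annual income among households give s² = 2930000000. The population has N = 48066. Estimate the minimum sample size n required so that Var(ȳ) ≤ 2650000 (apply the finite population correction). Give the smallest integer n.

1081

Without fpc, n₀ = s²/D = 2930000000/2650000 = 1105.6604.
With fpc, (1 − n/N)·s²/n ≤ D requires n ≥ n₀/(1 + n₀/N) = 1105.6604/(1 + 1105.6604/48066) = 1080.7988.
Rounding up, n = 1081.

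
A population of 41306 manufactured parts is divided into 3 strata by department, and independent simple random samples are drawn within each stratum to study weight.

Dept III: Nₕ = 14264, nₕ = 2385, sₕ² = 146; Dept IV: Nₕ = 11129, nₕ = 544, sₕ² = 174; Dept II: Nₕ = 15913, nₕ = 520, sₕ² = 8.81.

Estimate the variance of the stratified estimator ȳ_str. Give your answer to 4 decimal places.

Var(ȳ_str) = Σₕ Wₕ²(1 − fₕ)sₕ²/nₕ with Wₕ = Nₕ/N, N = 41306.
Dept III: Wₕ = 0.34532513; term = 0.34532513²·(1 − 0.16720415)·146/2385 = 0.0060793816.
Dept IV: Wₕ = 0.26942817; term = 0.26942817²·(1 − 0.04888130)·174/544 = 0.022083661.
Dept II: Wₕ = 0.38524670; term = 0.38524670²·(1 − 0.03267768)·8.81/520 = 0.0024323251.
Sum = 0.030595368.

0.0306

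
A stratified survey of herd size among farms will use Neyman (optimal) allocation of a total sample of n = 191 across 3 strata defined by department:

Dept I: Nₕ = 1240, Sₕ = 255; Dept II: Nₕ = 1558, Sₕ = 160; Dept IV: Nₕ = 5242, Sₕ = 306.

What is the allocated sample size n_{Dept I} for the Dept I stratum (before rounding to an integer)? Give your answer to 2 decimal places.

Neyman allocation: nₕ = n·NₕSₕ / Σⱼ NⱼSⱼ.
Σ NⱼSⱼ = 1240·255 + 1558·160 + 5242·306 = 2.169532 × 10^6.
n_{Dept I} = 191·1240·255 / (2.169532 × 10^6) = 27.84.

27.84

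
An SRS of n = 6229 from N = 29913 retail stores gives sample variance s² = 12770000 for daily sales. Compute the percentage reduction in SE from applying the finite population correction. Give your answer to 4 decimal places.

f = n/N = 6229/29913 = 0.20823722.
SE_no-fpc = √(s²/n) = 45.277901; SE_fpc = √((1−f)s²/n) = 40.288753.
Ratio = √(1−f) = 0.88981053. Reduction = 100·(1 − 0.88981053) = 11.0189%.

11.0189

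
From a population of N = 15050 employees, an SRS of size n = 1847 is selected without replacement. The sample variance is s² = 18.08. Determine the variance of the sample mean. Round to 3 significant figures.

0.00859

Under SRS without replacement, Var(ȳ) = (1 − f)·s²/n with f = n/N = 1847/15050 = 0.12272425.
Var(ȳ) = (1 − 0.12272425)·18.08/1847 = 0.87727575·0.0097888468 = 0.0085875179.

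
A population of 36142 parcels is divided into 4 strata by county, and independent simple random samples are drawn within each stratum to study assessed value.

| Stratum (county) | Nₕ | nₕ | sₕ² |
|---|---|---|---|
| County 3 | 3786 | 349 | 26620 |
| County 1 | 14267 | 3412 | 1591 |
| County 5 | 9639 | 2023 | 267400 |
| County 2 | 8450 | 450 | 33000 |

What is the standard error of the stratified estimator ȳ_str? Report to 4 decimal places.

Var(ȳ_str) = Σₕ Wₕ²(1 − fₕ)sₕ²/nₕ with Wₕ = Nₕ/N, N = 36142.
County 3: Wₕ = 0.10475347; term = 0.10475347²·(1 − 0.09218172)·26620/349 = 0.75983344.
County 1: Wₕ = 0.39474849; term = 0.39474849²·(1 − 0.23915329)·1591/3412 = 0.055283978.
County 5: Wₕ = 0.26669802; term = 0.26669802²·(1 − 0.20987654)·267400/2023 = 7.428482.
County 2: Wₕ = 0.23380001; term = 0.23380001²·(1 − 0.05325444)·33000/450 = 3.7951047.
Sum = 12.038704.
SE = √(12.038704) = 3.4697.

3.4697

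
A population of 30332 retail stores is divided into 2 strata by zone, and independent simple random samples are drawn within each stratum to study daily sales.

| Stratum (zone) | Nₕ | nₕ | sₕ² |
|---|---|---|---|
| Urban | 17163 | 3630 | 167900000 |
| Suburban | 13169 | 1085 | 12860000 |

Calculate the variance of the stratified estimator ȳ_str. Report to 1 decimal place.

Var(ȳ_str) = Σₕ Wₕ²(1 − fₕ)sₕ²/nₕ with Wₕ = Nₕ/N, N = 30332.
Urban: Wₕ = 0.56583806; term = 0.56583806²·(1 − 0.21150149)·167900000/3630 = 11676.946.
Suburban: Wₕ = 0.43416194; term = 0.43416194²·(1 − 0.08239046)·12860000/1085 = 2050.0887.
Sum = 13727.035.

13727.0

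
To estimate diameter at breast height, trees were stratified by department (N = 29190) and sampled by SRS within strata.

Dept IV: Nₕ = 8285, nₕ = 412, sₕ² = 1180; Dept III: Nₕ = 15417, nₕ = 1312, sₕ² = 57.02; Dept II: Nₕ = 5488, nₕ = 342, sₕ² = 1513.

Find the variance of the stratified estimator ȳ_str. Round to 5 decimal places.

0.37698

Var(ȳ_str) = Σₕ Wₕ²(1 − fₕ)sₕ²/nₕ with Wₕ = Nₕ/N, N = 29190.
Dept IV: Wₕ = 0.28383008; term = 0.28383008²·(1 − 0.04972842)·1180/412 = 0.21925493.
Dept III: Wₕ = 0.52816033; term = 0.52816033²·(1 − 0.08510086)·57.02/1312 = 0.011091701.
Dept II: Wₕ = 0.18800959; term = 0.18800959²·(1 − 0.06231778)·1513/342 = 0.14663192.
Sum = 0.37697855.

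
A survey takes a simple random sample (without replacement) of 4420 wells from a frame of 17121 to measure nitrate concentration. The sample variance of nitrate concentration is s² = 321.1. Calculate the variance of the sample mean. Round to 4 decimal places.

Under SRS without replacement, Var(ȳ) = (1 − f)·s²/n with f = n/N = 4420/17121 = 0.25816249.
Var(ȳ) = (1 − 0.25816249)·321.1/4420 = 0.74183751·0.072647059 = 0.053892313.

0.0539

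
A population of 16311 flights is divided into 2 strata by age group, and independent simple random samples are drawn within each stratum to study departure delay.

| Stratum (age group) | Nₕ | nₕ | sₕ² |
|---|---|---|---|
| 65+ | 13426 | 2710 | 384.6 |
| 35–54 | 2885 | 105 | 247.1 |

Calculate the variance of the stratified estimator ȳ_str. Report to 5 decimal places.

Var(ȳ_str) = Σₕ Wₕ²(1 − fₕ)sₕ²/nₕ with Wₕ = Nₕ/N, N = 16311.
65+: Wₕ = 0.82312550; term = 0.82312550²·(1 − 0.20184716)·384.6/2710 = 0.076746426.
35–54: Wₕ = 0.17687450; term = 0.17687450²·(1 − 0.03639515)·247.1/105 = 0.070943545.
Sum = 0.14768997.

0.14769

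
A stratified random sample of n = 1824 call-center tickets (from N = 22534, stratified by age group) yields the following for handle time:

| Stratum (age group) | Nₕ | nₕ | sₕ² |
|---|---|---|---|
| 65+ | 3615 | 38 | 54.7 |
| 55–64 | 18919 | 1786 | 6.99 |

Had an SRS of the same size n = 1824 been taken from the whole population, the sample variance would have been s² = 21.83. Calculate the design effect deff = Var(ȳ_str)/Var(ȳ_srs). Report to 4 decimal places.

3.5597

Var(ȳ_str) = Σ Wₕ²(1−fₕ)sₕ²/nₕ with Wₕ = Nₕ/22534:
  65+: (3615/22534)²·(1−38/3615)·54.7/38 = 0.036656787
  55–64: (18919/22534)²·(1−1786/18919)·6.99/1786 = 0.0024983354
  → Var(ȳ_str) = 0.039155122.
Var(ȳ_srs) = (1 − 1824/22534)·21.83/1824 = 0.010999443.
deff = 0.039155122 / 0.010999443 = 3.5597.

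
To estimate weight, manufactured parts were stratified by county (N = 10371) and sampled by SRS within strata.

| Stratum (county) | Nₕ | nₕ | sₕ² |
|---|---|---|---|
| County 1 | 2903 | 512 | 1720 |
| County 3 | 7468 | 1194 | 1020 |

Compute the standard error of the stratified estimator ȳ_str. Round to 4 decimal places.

0.7674

Var(ȳ_str) = Σₕ Wₕ²(1 − fₕ)sₕ²/nₕ with Wₕ = Nₕ/N, N = 10371.
County 1: Wₕ = 0.27991515; term = 0.27991515²·(1 − 0.17636927)·1720/512 = 0.21679229.
County 3: Wₕ = 0.72008485; term = 0.72008485²·(1 − 0.15988216)·1020/1194 = 0.37213747.
Sum = 0.58892976.
SE = √(0.58892976) = 0.7674.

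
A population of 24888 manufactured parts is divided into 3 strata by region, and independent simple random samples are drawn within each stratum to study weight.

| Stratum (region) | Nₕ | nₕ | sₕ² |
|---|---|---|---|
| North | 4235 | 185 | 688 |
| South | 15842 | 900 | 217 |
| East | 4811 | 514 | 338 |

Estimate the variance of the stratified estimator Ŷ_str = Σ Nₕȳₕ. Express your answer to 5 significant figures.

Var(Ŷ_str) = Σₕ Nₕ²(1 − fₕ)sₕ²/nₕ.
North: 4235²·(1 − 185/4235)·688/185 = 6.3785968 × 10^7.
South: 15842²·(1 − 900/15842)·217/900 = 5.7073692 × 10^7.
East: 4811²·(1 − 514/4811)·338/514 = 1.359422 × 10^7.
Sum = 1.3445388 × 10^8.

1.3445 × 10^8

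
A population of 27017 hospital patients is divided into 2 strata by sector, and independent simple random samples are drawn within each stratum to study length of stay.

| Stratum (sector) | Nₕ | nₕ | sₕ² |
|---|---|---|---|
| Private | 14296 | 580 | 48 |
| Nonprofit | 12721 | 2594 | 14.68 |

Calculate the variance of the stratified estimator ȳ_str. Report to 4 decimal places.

Var(ȳ_str) = Σₕ Wₕ²(1 − fₕ)sₕ²/nₕ with Wₕ = Nₕ/N, N = 27017.
Private: Wₕ = 0.52914831; term = 0.52914831²·(1 − 0.04057079)·48/580 = 0.022232127.
Nonprofit: Wₕ = 0.47085169; term = 0.47085169²·(1 − 0.20391479)·14.68/2594 = 9.9881234 × 10^-4.
Sum = 0.023230939.

0.0232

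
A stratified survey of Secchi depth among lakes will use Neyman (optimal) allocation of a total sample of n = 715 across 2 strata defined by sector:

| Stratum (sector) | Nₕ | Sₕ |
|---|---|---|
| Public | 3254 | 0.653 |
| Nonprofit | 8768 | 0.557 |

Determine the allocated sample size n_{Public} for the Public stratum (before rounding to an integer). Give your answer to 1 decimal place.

Neyman allocation: nₕ = n·NₕSₕ / Σⱼ NⱼSⱼ.
Σ NⱼSⱼ = 3254·0.653 + 8768·0.557 = 7008.638.
n_{Public} = 715·3254·0.653 / 7008.638 = 216.8.

216.8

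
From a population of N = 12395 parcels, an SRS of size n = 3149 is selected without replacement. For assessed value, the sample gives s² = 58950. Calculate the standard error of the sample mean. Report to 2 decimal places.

3.74

Under SRS without replacement, Var(ȳ) = (1 − f)·s²/n with f = n/N = 3149/12395 = 0.25405405.
Var(ȳ) = (1 − 0.25405405)·58950/3149 = 0.74594595·18.720229 = 13.964279.
SE(ȳ) = √(13.964279) = 3.74.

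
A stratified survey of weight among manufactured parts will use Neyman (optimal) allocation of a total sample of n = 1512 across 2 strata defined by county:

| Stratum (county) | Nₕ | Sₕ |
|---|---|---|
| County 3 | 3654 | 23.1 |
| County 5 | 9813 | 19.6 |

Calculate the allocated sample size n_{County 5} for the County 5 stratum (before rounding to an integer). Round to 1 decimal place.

Neyman allocation: nₕ = n·NₕSₕ / Σⱼ NⱼSⱼ.
Σ NⱼSⱼ = 3654·23.1 + 9813·19.6 = 276742.2.
n_{County 5} = 1512·9813·19.6 / 276742.2 = 1050.8.

1050.8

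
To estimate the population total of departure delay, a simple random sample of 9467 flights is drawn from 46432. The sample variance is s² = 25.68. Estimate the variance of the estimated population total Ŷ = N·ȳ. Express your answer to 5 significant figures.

Var(Ŷ) = N²·Var(ȳ) = N²·(1 − n/N)·s²/n.
f = 9467/46432 = 0.20388956; Var(ȳ) = 0.79611044·25.68/9467 = 0.0021595137.
Var(Ŷ) = 46432² · 0.0021595137 = 4.6557617 × 10^6.

4.6558 × 10^6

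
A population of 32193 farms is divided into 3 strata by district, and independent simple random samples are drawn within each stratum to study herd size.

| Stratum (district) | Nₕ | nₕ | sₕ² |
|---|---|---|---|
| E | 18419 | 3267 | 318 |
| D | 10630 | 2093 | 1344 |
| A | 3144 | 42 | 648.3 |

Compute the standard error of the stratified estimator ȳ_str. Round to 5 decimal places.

Var(ȳ_str) = Σₕ Wₕ²(1 − fₕ)sₕ²/nₕ with Wₕ = Nₕ/N, N = 32193.
E: Wₕ = 0.57214301; term = 0.57214301²·(1 − 0.17737119)·318/3267 = 0.026211453.
D: Wₕ = 0.33019601; term = 0.33019601²·(1 − 0.19689558)·1344/2093 = 0.0562271.
A: Wₕ = 0.09766098; term = 0.09766098²·(1 − 0.01335878)·648.3/42 = 0.14525402.
Sum = 0.22769257.
SE = √(0.22769257) = 0.47717.

0.47717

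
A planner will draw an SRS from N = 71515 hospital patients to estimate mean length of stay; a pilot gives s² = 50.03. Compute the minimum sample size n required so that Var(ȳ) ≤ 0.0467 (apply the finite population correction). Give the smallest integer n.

Without fpc, n₀ = s²/D = 50.03/0.0467 = 1071.3062.
With fpc, (1 − n/N)·s²/n ≤ D requires n ≥ n₀/(1 + n₀/N) = 1071.3062/(1 + 1071.3062/71515) = 1055.4947.
Rounding up, n = 1056.

1056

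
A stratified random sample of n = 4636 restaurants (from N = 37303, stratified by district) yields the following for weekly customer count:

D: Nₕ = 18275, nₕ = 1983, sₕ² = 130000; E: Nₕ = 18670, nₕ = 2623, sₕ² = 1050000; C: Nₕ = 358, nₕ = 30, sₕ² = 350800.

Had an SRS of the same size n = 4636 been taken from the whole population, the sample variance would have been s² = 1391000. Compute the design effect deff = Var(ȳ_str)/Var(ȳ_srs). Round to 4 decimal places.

Var(ȳ_str) = Σ Wₕ²(1−fₕ)sₕ²/nₕ with Wₕ = Nₕ/37303:
  D: (18275/37303)²·(1−1983/18275)·130000/1983 = 14.027003
  E: (18670/37303)²·(1−2623/18670)·1050000/2623 = 86.186979
  C: (358/37303)²·(1−30/358)·350800/30 = 0.98675124
  → Var(ȳ_str) = 101.20073.
Var(ȳ_srs) = (1 − 4636/37303)·1391000/4636 = 262.75391.
deff = 101.20073 / 262.75391 = 0.3852.

0.3852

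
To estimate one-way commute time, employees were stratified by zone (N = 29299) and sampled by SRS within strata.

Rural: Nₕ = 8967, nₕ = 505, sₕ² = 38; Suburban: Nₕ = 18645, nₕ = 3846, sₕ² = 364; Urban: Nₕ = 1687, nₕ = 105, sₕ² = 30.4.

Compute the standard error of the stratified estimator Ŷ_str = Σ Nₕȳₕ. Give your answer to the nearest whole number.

5709

Var(Ŷ_str) = Σₕ Nₕ²(1 − fₕ)sₕ²/nₕ.
Rural: 8967²·(1 − 505/8967)·38/505 = 5.7096884 × 10^6.
Suburban: 18645²·(1 − 3846/18645)·364/3846 = 2.6114809 × 10^7.
Urban: 1687²·(1 − 105/1687)·30.4/105 = 772690.99.
Sum = 3.2597188 × 10^7.
SE = √(3.2597188 × 10^7) = 5709.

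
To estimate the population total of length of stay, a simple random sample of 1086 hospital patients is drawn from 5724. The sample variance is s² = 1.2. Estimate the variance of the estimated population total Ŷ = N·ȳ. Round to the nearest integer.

29335

Var(Ŷ) = N²·Var(ȳ) = N²·(1 − n/N)·s²/n.
f = 1086/5724 = 0.18972746; Var(ȳ) = 0.81027254·1.2/1086 = 8.9532877 × 10^-4.
Var(Ŷ) = 5724² · (8.9532877 × 10^-4) = 29334.709.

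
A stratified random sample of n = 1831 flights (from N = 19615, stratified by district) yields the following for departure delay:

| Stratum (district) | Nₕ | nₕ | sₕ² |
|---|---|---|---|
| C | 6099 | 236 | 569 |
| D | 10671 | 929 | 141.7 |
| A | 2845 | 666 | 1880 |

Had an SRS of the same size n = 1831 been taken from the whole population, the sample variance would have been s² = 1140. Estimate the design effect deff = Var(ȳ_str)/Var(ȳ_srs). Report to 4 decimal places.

Var(ȳ_str) = Σ Wₕ²(1−fₕ)sₕ²/nₕ with Wₕ = Nₕ/19615:
  C: (6099/19615)²·(1−236/6099)·569/236 = 0.22407952
  D: (10671/19615)²·(1−929/10671)·141.7/929 = 0.04121267
  A: (2845/19615)²·(1−666/2845)·1880/666 = 0.045482727
  → Var(ȳ_str) = 0.31077492.
Var(ȳ_srs) = (1 − 1831/19615)·1140/1831 = 0.56449181.
deff = 0.31077492 / 0.56449181 = 0.5505.

0.5505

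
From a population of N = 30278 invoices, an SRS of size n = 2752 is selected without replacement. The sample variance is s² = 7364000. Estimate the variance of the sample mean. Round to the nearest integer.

Under SRS without replacement, Var(ȳ) = (1 − f)·s²/n with f = n/N = 2752/30278 = 0.09089108.
Var(ȳ) = (1 − 0.09089108)·7364000/2752 = 0.90910892·2675.8721 = 2432.6592.

2433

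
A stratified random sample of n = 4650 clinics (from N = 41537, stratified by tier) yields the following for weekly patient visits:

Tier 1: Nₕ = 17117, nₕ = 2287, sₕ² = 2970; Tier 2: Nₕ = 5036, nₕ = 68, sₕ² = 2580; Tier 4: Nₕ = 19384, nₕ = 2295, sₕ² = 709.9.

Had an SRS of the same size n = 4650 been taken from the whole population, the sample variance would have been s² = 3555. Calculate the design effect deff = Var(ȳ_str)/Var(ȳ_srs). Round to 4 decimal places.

Var(ȳ_str) = Σ Wₕ²(1−fₕ)sₕ²/nₕ with Wₕ = Nₕ/41537:
  Tier 1: (17117/41537)²·(1−2287/17117)·2970/2287 = 0.19106839
  Tier 2: (5036/41537)²·(1−68/5036)·2580/68 = 0.55018386
  Tier 4: (19384/41537)²·(1−2295/19384)·709.9/2295 = 0.059388764
  → Var(ȳ_str) = 0.80064101.
Var(ȳ_srs) = (1 − 4650/41537)·3555/4650 = 0.67892978.
deff = 0.80064101 / 0.67892978 = 1.1793.

1.1793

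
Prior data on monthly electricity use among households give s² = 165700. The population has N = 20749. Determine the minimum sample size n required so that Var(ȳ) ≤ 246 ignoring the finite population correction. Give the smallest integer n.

674

Without fpc, n₀ = s²/D = 165700/246 = 673.5772.
Rounding up, n = 674.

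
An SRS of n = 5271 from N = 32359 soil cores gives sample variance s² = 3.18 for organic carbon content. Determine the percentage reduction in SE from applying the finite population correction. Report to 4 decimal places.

f = n/N = 5271/32359 = 0.16289131.
SE_no-fpc = √(s²/n) = 0.024562188; SE_fpc = √((1−f)s²/n) = 0.022472841.
Ratio = √(1−f) = 0.91493644. Reduction = 100·(1 − 0.91493644) = 8.5064%.

8.5064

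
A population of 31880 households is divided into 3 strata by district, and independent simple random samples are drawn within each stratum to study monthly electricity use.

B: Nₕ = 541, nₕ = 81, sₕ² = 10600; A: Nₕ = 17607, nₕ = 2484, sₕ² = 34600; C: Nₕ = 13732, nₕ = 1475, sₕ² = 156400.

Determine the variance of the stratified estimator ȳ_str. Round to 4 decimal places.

21.2414

Var(ȳ_str) = Σₕ Wₕ²(1 − fₕ)sₕ²/nₕ with Wₕ = Nₕ/N, N = 31880.
B: Wₕ = 0.01696989; term = 0.01696989²·(1 − 0.14972274)·10600/81 = 0.032043454.
A: Wₕ = 0.55228984; term = 0.55228984²·(1 − 0.14108025)·34600/2484 = 3.6493137.
C: Wₕ = 0.43074028; term = 0.43074028²·(1 − 0.10741334)·156400/1475 = 17.560064.
Sum = 21.241421.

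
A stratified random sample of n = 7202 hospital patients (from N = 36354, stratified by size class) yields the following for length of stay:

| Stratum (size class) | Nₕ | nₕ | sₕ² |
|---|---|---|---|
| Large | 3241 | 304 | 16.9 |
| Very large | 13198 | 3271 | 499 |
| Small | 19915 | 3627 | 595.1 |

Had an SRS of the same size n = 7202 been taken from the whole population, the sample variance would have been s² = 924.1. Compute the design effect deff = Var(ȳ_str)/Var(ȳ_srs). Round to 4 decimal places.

0.5423

Var(ȳ_str) = Σ Wₕ²(1−fₕ)sₕ²/nₕ with Wₕ = Nₕ/36354:
  Large: (3241/36354)²·(1−304/3241)·16.9/304 = 4.0039781 × 10^-4
  Very large: (13198/36354)²·(1−3271/13198)·499/3271 = 0.015123132
  Small: (19915/36354)²·(1−3627/19915)·595.1/3627 = 0.040270411
  → Var(ȳ_str) = 0.055793941.
Var(ȳ_srs) = (1 − 7202/36354)·924.1/7202 = 0.10289209.
deff = 0.055793941 / 0.10289209 = 0.5423.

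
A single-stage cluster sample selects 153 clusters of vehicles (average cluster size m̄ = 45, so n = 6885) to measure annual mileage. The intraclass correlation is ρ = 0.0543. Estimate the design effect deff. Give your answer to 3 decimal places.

3.389

deff = 1 + (45 − 1)·0.0543 = 1 + 2.3892 = 3.3892.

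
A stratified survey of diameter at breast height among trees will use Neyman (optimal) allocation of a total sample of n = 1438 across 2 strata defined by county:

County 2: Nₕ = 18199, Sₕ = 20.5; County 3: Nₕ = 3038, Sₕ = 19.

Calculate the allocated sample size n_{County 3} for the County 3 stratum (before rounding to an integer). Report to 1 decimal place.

192.7

Neyman allocation: nₕ = n·NₕSₕ / Σⱼ NⱼSⱼ.
Σ NⱼSⱼ = 18199·20.5 + 3038·19 = 430801.5.
n_{County 3} = 1438·3038·19 / 430801.5 = 192.7.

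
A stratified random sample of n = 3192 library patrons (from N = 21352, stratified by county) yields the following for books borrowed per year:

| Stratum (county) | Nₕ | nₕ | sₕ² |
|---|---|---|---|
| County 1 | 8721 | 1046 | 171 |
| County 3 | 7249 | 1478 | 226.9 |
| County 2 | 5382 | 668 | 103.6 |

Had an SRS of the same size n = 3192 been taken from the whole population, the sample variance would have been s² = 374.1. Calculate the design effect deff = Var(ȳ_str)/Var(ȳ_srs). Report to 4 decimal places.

Var(ȳ_str) = Σ Wₕ²(1−fₕ)sₕ²/nₕ with Wₕ = Nₕ/21352:
  County 1: (8721/21352)²·(1−1046/8721)·171/1046 = 0.024001146
  County 3: (7249/21352)²·(1−1478/7249)·226.9/1478 = 0.014086792
  County 2: (5382/21352)²·(1−668/5382)·103.6/668 = 0.0086305693
  → Var(ȳ_str) = 0.046718507.
Var(ȳ_srs) = (1 − 3192/21352)·374.1/3192 = 0.099678641.
deff = 0.046718507 / 0.099678641 = 0.4687.

0.4687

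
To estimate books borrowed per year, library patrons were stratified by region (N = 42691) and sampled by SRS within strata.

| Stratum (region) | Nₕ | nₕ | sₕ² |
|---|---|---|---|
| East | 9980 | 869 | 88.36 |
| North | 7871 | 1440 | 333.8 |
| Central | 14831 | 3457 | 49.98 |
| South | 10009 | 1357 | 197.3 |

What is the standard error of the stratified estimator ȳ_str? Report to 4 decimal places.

0.1406

Var(ȳ_str) = Σₕ Wₕ²(1 − fₕ)sₕ²/nₕ with Wₕ = Nₕ/N, N = 42691.
East: Wₕ = 0.23377293; term = 0.23377293²·(1 − 0.08707415)·88.36/869 = 0.0050729416.
North: Wₕ = 0.18437141; term = 0.18437141²·(1 − 0.18295007)·333.8/1440 = 0.006438128.
Central: Wₕ = 0.34740343; term = 0.34740343²·(1 − 0.23309285)·49.98/3457 = 0.0013381595.
South: Wₕ = 0.23445223; term = 0.23445223²·(1 − 0.13557798)·197.3/1357 = 0.0069084685.
Sum = 0.019757698.
SE = √(0.019757698) = 0.1406.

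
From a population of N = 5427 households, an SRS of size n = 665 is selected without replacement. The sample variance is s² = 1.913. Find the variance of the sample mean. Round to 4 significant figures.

Under SRS without replacement, Var(ȳ) = (1 − f)·s²/n with f = n/N = 665/5427 = 0.12253547.
Var(ȳ) = (1 − 0.12253547)·1.913/665 = 0.87746453·0.0028766917 = 0.002524195.

0.002524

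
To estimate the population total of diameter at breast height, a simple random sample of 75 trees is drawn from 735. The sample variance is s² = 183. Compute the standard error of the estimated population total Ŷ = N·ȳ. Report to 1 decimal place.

1088.0

Var(Ŷ) = N²·Var(ȳ) = N²·(1 − n/N)·s²/n.
f = 75/735 = 0.10204082; Var(ȳ) = 0.89795918·183/75 = 2.1910204.
Var(Ŷ) = 735² · 2.1910204 = 1.183644 × 10^6.
SE(Ŷ) = √(1.183644 × 10^6) = 1088.0.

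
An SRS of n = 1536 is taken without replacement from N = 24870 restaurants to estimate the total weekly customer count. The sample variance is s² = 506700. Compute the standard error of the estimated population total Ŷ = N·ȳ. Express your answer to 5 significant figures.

Var(Ŷ) = N²·Var(ȳ) = N²·(1 − n/N)·s²/n.
f = 1536/24870 = 0.06176116; Var(ȳ) = 0.93823884·506700/1536 = 309.50887.
Var(Ŷ) = 24870² · 309.50887 = 1.9143647 × 10^11.
SE(Ŷ) = √(1.9143647 × 10^11) = 437530.

437530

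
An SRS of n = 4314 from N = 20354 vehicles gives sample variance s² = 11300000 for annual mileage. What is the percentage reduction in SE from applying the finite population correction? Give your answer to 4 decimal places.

11.2277

f = n/N = 4314/20354 = 0.21194851.
SE_no-fpc = √(s²/n) = 51.179867; SE_fpc = √((1−f)s²/n) = 45.433527.
Ratio = √(1−f) = 0.88772264. Reduction = 100·(1 − 0.88772264) = 11.2277%.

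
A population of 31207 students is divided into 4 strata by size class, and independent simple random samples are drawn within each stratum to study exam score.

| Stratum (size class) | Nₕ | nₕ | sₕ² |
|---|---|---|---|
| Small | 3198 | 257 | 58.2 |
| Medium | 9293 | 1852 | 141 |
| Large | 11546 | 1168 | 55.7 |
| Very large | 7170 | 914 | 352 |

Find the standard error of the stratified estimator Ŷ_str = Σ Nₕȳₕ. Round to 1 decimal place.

5512.1

Var(Ŷ_str) = Σₕ Nₕ²(1 − fₕ)sₕ²/nₕ.
Small: 3198²·(1 − 257/3198)·58.2/257 = 2.1299203 × 10^6.
Medium: 9293²·(1 − 1852/9293)·141/1852 = 5.2645999 × 10^6.
Large: 11546²·(1 − 1168/11546)·55.7/1168 = 5.7142281 × 10^6.
Very large: 7170²·(1 − 914/7170)·352/914 = 1.7274774 × 10^7.
Sum = 3.0383522 × 10^7.
SE = √(3.0383522 × 10^7) = 5512.1.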